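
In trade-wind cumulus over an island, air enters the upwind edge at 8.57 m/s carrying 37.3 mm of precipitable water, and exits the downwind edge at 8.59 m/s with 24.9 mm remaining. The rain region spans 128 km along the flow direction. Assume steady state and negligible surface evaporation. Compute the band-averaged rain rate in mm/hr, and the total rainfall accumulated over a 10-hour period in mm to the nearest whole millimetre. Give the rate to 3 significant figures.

R ≈ 2.97 mm/hr; total ≈ 30 mm

Column moisture flux per unit crosswind length is F = V × PW.
Inflow: F_in = 8.57 × 37.3 = 319.661 mm·m/s
Outflow: F_out = 8.59 × 24.9 = 213.891 mm·m/s
Steady-state rate R = (F_in − F_out)/L = (319.661 − 213.891) / 128000 m = 8.263e-04 mm/s.
R = 8.263e-04 × 3600 = 2.97 mm/hr.
Over 10 h: total = 2.97 × 10 = 29.7 ≈ 30 mm.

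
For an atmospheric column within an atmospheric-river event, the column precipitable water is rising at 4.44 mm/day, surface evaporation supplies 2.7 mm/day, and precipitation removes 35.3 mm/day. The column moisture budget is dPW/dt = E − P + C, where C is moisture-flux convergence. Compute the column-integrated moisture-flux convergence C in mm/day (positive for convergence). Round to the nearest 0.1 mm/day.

C ≈ 37.0 mm/day

dPW/dt = +4.44 mm/day.
C = dPW/dt − E + P = (+4.44) − 2.7 + 35.3 = 37.0 mm/day.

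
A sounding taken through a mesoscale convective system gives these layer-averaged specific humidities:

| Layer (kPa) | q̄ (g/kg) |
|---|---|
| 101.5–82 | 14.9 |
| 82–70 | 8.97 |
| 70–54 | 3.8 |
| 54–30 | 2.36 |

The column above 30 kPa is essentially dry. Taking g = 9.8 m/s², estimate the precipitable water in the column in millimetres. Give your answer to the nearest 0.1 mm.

PW ≈ 52.6 mm

Precipitable water is the column-integrated vapour mass per unit area: PW = (1/g) Σ q̄ Δp, with q in kg/kg and Δp in Pa (1 kg/m² of water = 1 mm).
Layer 101.5–82 kPa: Δp = 195 hPa = 19500 Pa, q̄ = 0.0149 kg/kg → 0.0149 × 19500 / 9.8 = 29.65 mm
Layer 82–70 kPa: Δp = 120 hPa = 12000 Pa, q̄ = 0.00897 kg/kg → 0.00897 × 12000 / 9.8 = 10.98 mm
Layer 70–54 kPa: Δp = 160 hPa = 16000 Pa, q̄ = 0.0038 kg/kg → 0.0038 × 16000 / 9.8 = 6.20 mm
Layer 54–30 kPa: Δp = 240 hPa = 24000 Pa, q̄ = 0.00236 kg/kg → 0.00236 × 24000 / 9.8 = 5.78 mm
PW = 29.65 + 10.98 + 6.20 + 5.78 = 52.61 ≈ 52.6 mm.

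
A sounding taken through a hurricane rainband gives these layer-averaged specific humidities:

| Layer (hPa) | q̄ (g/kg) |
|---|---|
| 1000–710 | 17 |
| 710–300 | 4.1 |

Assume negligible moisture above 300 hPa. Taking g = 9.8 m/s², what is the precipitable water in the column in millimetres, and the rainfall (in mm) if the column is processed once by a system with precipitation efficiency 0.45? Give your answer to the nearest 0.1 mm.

PW ≈ 67.5 mm; rainfall ≈ 30.4 mm

Precipitable water is the column-integrated vapour mass per unit area: PW = (1/g) Σ q̄ Δp, with q in kg/kg and Δp in Pa (1 kg/m² of water = 1 mm).
Layer 1000–710 hPa: Δp = 290 hPa = 29000 Pa, q̄ = 0.017 kg/kg → 0.017 × 29000 / 9.8 = 50.31 mm
Layer 710–300 hPa: Δp = 410 hPa = 41000 Pa, q̄ = 0.0041 kg/kg → 0.0041 × 41000 / 9.8 = 17.15 mm
PW = 50.31 + 17.15 = 67.46 ≈ 67.5 mm.
Rainfall = ε × PW = 0.45 × 67.5 = 30.4 mm.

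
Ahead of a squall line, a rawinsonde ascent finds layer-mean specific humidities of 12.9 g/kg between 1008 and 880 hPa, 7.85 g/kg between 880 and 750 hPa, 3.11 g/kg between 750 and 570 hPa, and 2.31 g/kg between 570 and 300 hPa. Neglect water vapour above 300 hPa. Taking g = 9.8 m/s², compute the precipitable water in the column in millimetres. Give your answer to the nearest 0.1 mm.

PW ≈ 39.3 mm

Precipitable water is the column-integrated vapour mass per unit area: PW = (1/g) Σ q̄ Δp, with q in kg/kg and Δp in Pa (1 kg/m² of water = 1 mm).
Layer 1008–880 hPa: Δp = 128 hPa = 12800 Pa, q̄ = 0.0129 kg/kg → 0.0129 × 12800 / 9.8 = 16.85 mm
Layer 880–750 hPa: Δp = 130 hPa = 13000 Pa, q̄ = 0.00785 kg/kg → 0.00785 × 13000 / 9.8 = 10.41 mm
Layer 750–570 hPa: Δp = 180 hPa = 18000 Pa, q̄ = 0.00311 kg/kg → 0.00311 × 18000 / 9.8 = 5.71 mm
Layer 570–300 hPa: Δp = 270 hPa = 27000 Pa, q̄ = 0.00231 kg/kg → 0.00231 × 27000 / 9.8 = 6.36 mm
PW = 16.85 + 10.41 + 5.71 + 6.36 = 39.33 ≈ 39.3 mm.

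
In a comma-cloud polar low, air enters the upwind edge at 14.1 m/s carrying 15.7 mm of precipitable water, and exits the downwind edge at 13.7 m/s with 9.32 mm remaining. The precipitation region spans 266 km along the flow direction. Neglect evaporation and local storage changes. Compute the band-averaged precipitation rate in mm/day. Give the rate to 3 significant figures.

Column moisture flux per unit crosswind length is F = V × PW.
Inflow: F_in = 14.1 × 15.7 = 221.37 mm·m/s
Outflow: F_out = 13.7 × 9.32 = 127.684 mm·m/s
Steady-state rate R = (F_in − F_out)/L = (221.37 − 127.684) / 266000 m = 3.522e-04 mm/s.
R = 3.522e-04 × 3600 × 24 = 30.4 mm/day.

R ≈ 30.4 mm/day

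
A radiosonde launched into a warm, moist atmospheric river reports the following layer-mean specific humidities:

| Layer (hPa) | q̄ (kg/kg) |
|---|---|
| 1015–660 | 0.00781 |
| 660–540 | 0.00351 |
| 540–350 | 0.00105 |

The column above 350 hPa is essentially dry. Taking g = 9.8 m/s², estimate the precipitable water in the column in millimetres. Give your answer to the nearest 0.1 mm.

PW ≈ 34.6 mm

Precipitable water is the column-integrated vapour mass per unit area: PW = (1/g) Σ q̄ Δp, with q in kg/kg and Δp in Pa (1 kg/m² of water = 1 mm).
Layer 1015–660 hPa: Δp = 355 hPa = 35500 Pa, q̄ = 0.00781 kg/kg → 0.00781 × 35500 / 9.8 = 28.29 mm
Layer 660–540 hPa: Δp = 120 hPa = 12000 Pa, q̄ = 0.00351 kg/kg → 0.00351 × 12000 / 9.8 = 4.30 mm
Layer 540–350 hPa: Δp = 190 hPa = 19000 Pa, q̄ = 0.00105 kg/kg → 0.00105 × 19000 / 9.8 = 2.04 mm
PW = 28.29 + 4.30 + 2.04 = 34.63 ≈ 34.6 mm.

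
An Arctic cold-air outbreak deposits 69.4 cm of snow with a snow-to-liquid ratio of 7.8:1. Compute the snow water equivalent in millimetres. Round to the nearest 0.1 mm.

SWE ≈ 89.0 mm

SWE = snow depth / ratio = 69.4 cm / 7.8 = 8.897 cm = 89.0 mm.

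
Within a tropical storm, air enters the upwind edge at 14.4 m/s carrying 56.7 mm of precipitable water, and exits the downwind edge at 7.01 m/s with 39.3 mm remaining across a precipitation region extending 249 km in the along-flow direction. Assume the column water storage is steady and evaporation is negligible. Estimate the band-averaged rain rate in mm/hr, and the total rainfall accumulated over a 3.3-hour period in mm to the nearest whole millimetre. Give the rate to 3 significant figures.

Column moisture flux per unit crosswind length is F = V × PW.
Inflow: F_in = 14.4 × 56.7 = 816.48 mm·m/s
Outflow: F_out = 7.01 × 39.3 = 275.493 mm·m/s
Steady-state rate R = (F_in − F_out)/L = (816.48 − 275.493) / 249000 m = 2.173e-03 mm/s.
R = 2.173e-03 × 3600 = 7.82 mm/hr.
Over 3.3 h: total = 7.82 × 3.3 = 25.806 ≈ 26 mm.

R ≈ 7.82 mm/hr; total ≈ 26 mm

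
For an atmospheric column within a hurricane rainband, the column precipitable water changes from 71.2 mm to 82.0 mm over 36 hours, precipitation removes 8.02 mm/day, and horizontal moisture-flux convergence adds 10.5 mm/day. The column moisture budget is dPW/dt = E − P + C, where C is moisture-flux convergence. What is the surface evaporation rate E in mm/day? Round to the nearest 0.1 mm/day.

E ≈ 4.7 mm/day

dPW/dt = (82.0 − 71.2) mm / (36/24 day) = +7.200 mm/day.
E = dPW/dt + P − C = (+7.200) + 8.02 − (10.5) = 4.7 mm/day.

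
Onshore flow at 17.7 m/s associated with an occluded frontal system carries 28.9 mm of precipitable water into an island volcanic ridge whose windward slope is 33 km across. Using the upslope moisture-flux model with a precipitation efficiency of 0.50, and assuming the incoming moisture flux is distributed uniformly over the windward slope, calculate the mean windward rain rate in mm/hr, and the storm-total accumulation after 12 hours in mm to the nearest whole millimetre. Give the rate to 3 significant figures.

Incoming column moisture flux per unit ridge length: F = V × PW = 17.7 × 28.9 = 511.53 mm·m/s.
Spread over the 33 km slope with efficiency ε = 0.50: R = ε·F/W = 0.50 × 511.53 / 33000 m = 7.750e-03 mm/s.
R = 7.750e-03 × 3600 = 27.9 mm/hr.
Over 12 h: total = 27.9 × 12 = 334.8 ≈ 335 mm.

R ≈ 27.9 mm/hr; total ≈ 335 mm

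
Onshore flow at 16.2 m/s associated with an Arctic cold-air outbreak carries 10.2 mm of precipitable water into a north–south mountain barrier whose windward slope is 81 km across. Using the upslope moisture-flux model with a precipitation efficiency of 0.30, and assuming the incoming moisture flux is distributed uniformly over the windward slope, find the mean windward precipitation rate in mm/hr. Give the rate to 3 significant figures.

R ≈ 2.20 mm/hr

Incoming column moisture flux per unit ridge length: F = V × PW = 16.2 × 10.2 = 165.24 mm·m/s.
Spread over the 81 km slope with efficiency ε = 0.30: R = ε·F/W = 0.30 × 165.24 / 81000 m = 6.120e-04 mm/s.
R = 6.120e-04 × 3600 = 2.20 mm/hr.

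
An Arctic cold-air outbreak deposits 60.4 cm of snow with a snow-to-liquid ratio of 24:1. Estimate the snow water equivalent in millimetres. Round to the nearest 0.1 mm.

SWE = snow depth / ratio = 60.4 cm / 24 = 2.517 cm = 25.2 mm.

SWE ≈ 25.2 mm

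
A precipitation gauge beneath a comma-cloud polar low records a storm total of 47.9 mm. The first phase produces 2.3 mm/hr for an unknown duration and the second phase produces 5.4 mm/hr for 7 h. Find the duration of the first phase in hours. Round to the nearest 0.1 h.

duration ≈ 4.4 h

Known phases: 5.4 × 7 = 37.8 mm.
Remaining depth = 47.9 − 37.8 = 10.1 mm.
Duration = 10.1 / 2.3 = 4.4 h.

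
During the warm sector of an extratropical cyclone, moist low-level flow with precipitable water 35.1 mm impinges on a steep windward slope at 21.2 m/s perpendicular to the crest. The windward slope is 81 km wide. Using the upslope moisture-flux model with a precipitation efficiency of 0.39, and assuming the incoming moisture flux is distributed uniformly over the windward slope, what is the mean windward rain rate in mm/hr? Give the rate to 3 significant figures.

R ≈ 12.9 mm/hr

Incoming column moisture flux per unit ridge length: F = V × PW = 21.2 × 35.1 = 744.12 mm·m/s.
Spread over the 81 km slope with efficiency ε = 0.39: R = ε·F/W = 0.39 × 744.12 / 81000 m = 3.583e-03 mm/s.
R = 3.583e-03 × 3600 = 12.9 mm/hr.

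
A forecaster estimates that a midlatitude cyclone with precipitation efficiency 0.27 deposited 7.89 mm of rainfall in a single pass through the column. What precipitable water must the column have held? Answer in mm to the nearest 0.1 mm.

PW = rainfall / ε = 7.89 / 0.27 = 29.2 mm.

PW ≈ 29.2 mm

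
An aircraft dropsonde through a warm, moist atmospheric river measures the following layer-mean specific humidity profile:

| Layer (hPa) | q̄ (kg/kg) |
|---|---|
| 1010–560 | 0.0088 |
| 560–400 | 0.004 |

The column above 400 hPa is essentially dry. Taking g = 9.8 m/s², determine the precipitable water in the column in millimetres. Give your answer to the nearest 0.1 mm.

Precipitable water is the column-integrated vapour mass per unit area: PW = (1/g) Σ q̄ Δp, with q in kg/kg and Δp in Pa (1 kg/m² of water = 1 mm).
Layer 1010–560 hPa: Δp = 450 hPa = 45000 Pa, q̄ = 0.0088 kg/kg → 0.0088 × 45000 / 9.8 = 40.41 mm
Layer 560–400 hPa: Δp = 160 hPa = 16000 Pa, q̄ = 0.004 kg/kg → 0.004 × 16000 / 9.8 = 6.53 mm
PW = 40.41 + 6.53 = 46.94 ≈ 46.9 mm.

PW ≈ 46.9 mm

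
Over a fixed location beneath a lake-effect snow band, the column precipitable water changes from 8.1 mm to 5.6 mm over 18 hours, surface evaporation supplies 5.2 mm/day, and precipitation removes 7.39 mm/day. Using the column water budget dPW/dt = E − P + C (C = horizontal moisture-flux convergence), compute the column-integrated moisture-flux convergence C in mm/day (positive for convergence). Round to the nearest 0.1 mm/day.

C ≈ -1.1 mm/day

dPW/dt = (5.6 − 8.1) mm / (18/24 day) = -3.333 mm/day.
C = dPW/dt − E + P = (-3.333) − 5.2 + 7.39 = -1.1 mm/day.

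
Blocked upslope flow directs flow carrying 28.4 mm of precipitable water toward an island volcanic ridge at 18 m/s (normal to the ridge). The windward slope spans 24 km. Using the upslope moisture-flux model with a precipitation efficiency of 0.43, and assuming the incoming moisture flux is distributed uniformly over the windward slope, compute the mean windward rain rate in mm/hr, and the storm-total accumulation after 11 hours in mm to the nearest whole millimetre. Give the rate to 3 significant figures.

R ≈ 33.0 mm/hr; total ≈ 363 mm

Incoming column moisture flux per unit ridge length: F = V × PW = 18 × 28.4 = 511.2 mm·m/s.
Spread over the 24 km slope with efficiency ε = 0.43: R = ε·F/W = 0.43 × 511.2 / 24000 m = 9.159e-03 mm/s.
R = 9.159e-03 × 3600 = 33.0 mm/hr.
Over 11 h: total = 33.0 × 11 = 363 mm.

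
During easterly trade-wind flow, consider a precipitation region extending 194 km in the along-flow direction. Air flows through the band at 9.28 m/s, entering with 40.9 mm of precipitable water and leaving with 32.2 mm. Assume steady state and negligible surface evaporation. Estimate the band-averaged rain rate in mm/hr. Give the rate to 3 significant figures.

Column moisture flux per unit crosswind length is F = V × PW.
Inflow: F_in = 9.28 × 40.9 = 379.552 mm·m/s
Outflow: F_out = 9.28 × 32.2 = 298.816 mm·m/s
Steady-state rate R = (F_in − F_out)/L = (379.552 − 298.816) / 194000 m = 4.162e-04 mm/s.
R = 4.162e-04 × 3600 = 1.50 mm/hr.

R ≈ 1.50 mm/hr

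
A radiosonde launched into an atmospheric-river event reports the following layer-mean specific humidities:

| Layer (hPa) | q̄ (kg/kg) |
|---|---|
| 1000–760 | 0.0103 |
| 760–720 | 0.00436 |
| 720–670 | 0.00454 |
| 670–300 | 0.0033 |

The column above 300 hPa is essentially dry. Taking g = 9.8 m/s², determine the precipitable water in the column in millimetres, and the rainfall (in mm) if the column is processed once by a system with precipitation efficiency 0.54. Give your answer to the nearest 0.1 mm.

Precipitable water is the column-integrated vapour mass per unit area: PW = (1/g) Σ q̄ Δp, with q in kg/kg and Δp in Pa (1 kg/m² of water = 1 mm).
Layer 1000–760 hPa: Δp = 240 hPa = 24000 Pa, q̄ = 0.0103 kg/kg → 0.0103 × 24000 / 9.8 = 25.22 mm
Layer 760–720 hPa: Δp = 40 hPa = 4000 Pa, q̄ = 0.00436 kg/kg → 0.00436 × 4000 / 9.8 = 1.78 mm
Layer 720–670 hPa: Δp = 50 hPa = 5000 Pa, q̄ = 0.00454 kg/kg → 0.00454 × 5000 / 9.8 = 2.32 mm
Layer 670–300 hPa: Δp = 370 hPa = 37000 Pa, q̄ = 0.0033 kg/kg → 0.0033 × 37000 / 9.8 = 12.46 mm
PW = 25.22 + 1.78 + 2.32 + 12.46 = 41.78 ≈ 41.8 mm.
Rainfall = ε × PW = 0.54 × 41.8 = 22.6 mm.

PW ≈ 41.8 mm; rainfall ≈ 22.6 mm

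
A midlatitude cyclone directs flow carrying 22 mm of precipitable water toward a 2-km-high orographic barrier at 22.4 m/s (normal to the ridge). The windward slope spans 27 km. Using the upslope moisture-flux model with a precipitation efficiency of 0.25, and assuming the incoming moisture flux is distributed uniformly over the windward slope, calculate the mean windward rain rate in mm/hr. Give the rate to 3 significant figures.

R ≈ 16.4 mm/hr

Incoming column moisture flux per unit ridge length: F = V × PW = 22.4 × 22 = 492.8 mm·m/s.
Spread over the 27 km slope with efficiency ε = 0.25: R = ε·F/W = 0.25 × 492.8 / 27000 m = 4.563e-03 mm/s.
R = 4.563e-03 × 3600 = 16.4 mm/hr.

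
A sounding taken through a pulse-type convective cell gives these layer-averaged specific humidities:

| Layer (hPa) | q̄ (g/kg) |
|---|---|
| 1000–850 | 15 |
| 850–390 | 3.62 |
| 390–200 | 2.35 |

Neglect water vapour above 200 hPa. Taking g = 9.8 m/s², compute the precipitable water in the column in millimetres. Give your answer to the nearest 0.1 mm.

Precipitable water is the column-integrated vapour mass per unit area: PW = (1/g) Σ q̄ Δp, with q in kg/kg and Δp in Pa (1 kg/m² of water = 1 mm).
Layer 1000–850 hPa: Δp = 150 hPa = 15000 Pa, q̄ = 0.015 kg/kg → 0.015 × 15000 / 9.8 = 22.96 mm
Layer 850–390 hPa: Δp = 460 hPa = 46000 Pa, q̄ = 0.00362 kg/kg → 0.00362 × 46000 / 9.8 = 16.99 mm
Layer 390–200 hPa: Δp = 190 hPa = 19000 Pa, q̄ = 0.00235 kg/kg → 0.00235 × 19000 / 9.8 = 4.56 mm
PW = 22.96 + 16.99 + 4.56 = 44.51 ≈ 44.5 mm.

PW ≈ 44.5 mm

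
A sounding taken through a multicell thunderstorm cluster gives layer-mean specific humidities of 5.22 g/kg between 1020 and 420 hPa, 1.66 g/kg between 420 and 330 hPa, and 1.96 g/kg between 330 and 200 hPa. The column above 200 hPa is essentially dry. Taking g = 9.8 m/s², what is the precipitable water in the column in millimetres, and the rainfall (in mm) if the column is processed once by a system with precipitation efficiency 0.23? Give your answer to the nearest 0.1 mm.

PW ≈ 36.1 mm; rainfall ≈ 8.3 mm

Precipitable water is the column-integrated vapour mass per unit area: PW = (1/g) Σ q̄ Δp, with q in kg/kg and Δp in Pa (1 kg/m² of water = 1 mm).
Layer 1020–420 hPa: Δp = 600 hPa = 60000 Pa, q̄ = 0.00522 kg/kg → 0.00522 × 60000 / 9.8 = 31.96 mm
Layer 420–330 hPa: Δp = 90 hPa = 9000 Pa, q̄ = 0.00166 kg/kg → 0.00166 × 9000 / 9.8 = 1.52 mm
Layer 330–200 hPa: Δp = 130 hPa = 13000 Pa, q̄ = 0.00196 kg/kg → 0.00196 × 13000 / 9.8 = 2.60 mm
PW = 31.96 + 1.52 + 2.60 = 36.08 ≈ 36.1 mm.
Rainfall = ε × PW = 0.23 × 36.1 = 8.3 mm.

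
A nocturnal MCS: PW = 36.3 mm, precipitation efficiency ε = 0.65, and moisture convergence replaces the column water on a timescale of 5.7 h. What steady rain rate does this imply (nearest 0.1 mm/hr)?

Each overturning extracts ε × PW = 0.65 × 36.3 = 23.595 mm.
Rate = ε·PW / τ = 23.595 / 5.7 h = 4.1 mm/hr.

R ≈ 4.1 mm/hr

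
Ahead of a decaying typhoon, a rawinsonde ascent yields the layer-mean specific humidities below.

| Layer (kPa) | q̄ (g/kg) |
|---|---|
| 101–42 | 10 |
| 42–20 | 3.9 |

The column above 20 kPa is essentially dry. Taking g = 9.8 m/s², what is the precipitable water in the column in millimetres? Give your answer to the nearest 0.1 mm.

Precipitable water is the column-integrated vapour mass per unit area: PW = (1/g) Σ q̄ Δp, with q in kg/kg and Δp in Pa (1 kg/m² of water = 1 mm).
Layer 101–42 kPa: Δp = 590 hPa = 59000 Pa, q̄ = 0.01 kg/kg → 0.01 × 59000 / 9.8 = 60.20 mm
Layer 42–20 kPa: Δp = 220 hPa = 22000 Pa, q̄ = 0.0039 kg/kg → 0.0039 × 22000 / 9.8 = 8.76 mm
PW = 60.20 + 8.76 = 68.96 ≈ 69.0 mm.

PW ≈ 69.0 mm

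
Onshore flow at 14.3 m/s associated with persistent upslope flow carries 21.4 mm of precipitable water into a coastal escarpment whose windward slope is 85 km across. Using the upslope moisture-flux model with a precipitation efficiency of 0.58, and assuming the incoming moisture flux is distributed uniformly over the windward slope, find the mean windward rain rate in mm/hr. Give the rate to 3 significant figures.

Incoming column moisture flux per unit ridge length: F = V × PW = 14.3 × 21.4 = 306.02 mm·m/s.
Spread over the 85 km slope with efficiency ε = 0.58: R = ε·F/W = 0.58 × 306.02 / 85000 m = 2.088e-03 mm/s.
R = 2.088e-03 × 3600 = 7.52 mm/hr.

R ≈ 7.52 mm/hr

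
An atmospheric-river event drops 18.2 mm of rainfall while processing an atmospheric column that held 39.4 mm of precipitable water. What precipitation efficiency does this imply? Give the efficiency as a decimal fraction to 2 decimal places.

ε ≈ 0.46

ε = rainfall / PW = 18.2 / 39.4 = 0.46.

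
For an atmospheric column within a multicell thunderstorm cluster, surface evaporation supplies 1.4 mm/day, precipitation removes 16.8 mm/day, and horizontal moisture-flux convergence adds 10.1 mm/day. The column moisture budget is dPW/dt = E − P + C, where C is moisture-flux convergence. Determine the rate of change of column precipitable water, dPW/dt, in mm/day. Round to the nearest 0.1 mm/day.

dPW/dt = E − P + C = 1.4 − 16.8 + (10.1) = -5.3 mm/day.

dPW/dt ≈ -5.3 mm/day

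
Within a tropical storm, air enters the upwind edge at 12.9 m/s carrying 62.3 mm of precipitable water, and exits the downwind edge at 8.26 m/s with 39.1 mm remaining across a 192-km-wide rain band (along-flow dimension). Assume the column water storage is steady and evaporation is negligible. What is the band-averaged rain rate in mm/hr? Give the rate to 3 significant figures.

Column moisture flux per unit crosswind length is F = V × PW.
Inflow: F_in = 12.9 × 62.3 = 803.67 mm·m/s
Outflow: F_out = 8.26 × 39.1 = 322.966 mm·m/s
Steady-state rate R = (F_in − F_out)/L = (803.67 − 322.966) / 192000 m = 2.504e-03 mm/s.
R = 2.504e-03 × 3600 = 9.01 mm/hr.

R ≈ 9.01 mm/hr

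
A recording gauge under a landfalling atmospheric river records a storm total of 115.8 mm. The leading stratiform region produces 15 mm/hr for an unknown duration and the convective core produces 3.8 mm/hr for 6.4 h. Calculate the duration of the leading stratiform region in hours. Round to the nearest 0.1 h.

Known phases: 3.8 × 6.4 = 24.32 mm.
Remaining depth = 115.8 − 24.32 = 91.48 mm.
Duration = 91.48 / 15 = 6.1 h.

duration ≈ 6.1 h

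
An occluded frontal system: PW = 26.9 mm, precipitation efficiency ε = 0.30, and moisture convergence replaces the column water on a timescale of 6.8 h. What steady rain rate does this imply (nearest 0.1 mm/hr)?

R ≈ 1.2 mm/hr

Each overturning extracts ε × PW = 0.30 × 26.9 = 8.07 mm.
Rate = ε·PW / τ = 8.07 / 6.8 h = 1.2 mm/hr.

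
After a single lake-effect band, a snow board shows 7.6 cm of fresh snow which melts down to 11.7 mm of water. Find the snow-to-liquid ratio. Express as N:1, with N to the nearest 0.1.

ratio ≈ 6.5

Ratio = snow depth / SWE = 76 mm / 11.7 mm = 6.5, i.e. 6.5:1.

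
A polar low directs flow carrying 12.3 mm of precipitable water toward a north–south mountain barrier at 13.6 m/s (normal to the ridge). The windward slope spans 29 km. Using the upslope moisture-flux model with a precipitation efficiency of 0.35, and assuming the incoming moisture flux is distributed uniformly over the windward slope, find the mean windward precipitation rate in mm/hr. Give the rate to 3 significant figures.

R ≈ 7.27 mm/hr

Incoming column moisture flux per unit ridge length: F = V × PW = 13.6 × 12.3 = 167.28 mm·m/s.
Spread over the 29 km slope with efficiency ε = 0.35: R = ε·F/W = 0.35 × 167.28 / 29000 m = 2.019e-03 mm/s.
R = 2.019e-03 × 3600 = 7.27 mm/hr.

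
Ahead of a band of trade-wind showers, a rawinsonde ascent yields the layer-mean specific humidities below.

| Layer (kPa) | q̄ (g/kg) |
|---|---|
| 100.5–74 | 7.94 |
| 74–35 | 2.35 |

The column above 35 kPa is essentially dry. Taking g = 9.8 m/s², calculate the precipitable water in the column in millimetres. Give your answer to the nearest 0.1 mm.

PW ≈ 30.8 mm

Precipitable water is the column-integrated vapour mass per unit area: PW = (1/g) Σ q̄ Δp, with q in kg/kg and Δp in Pa (1 kg/m² of water = 1 mm).
Layer 100.5–74 kPa: Δp = 265 hPa = 26500 Pa, q̄ = 0.00794 kg/kg → 0.00794 × 26500 / 9.8 = 21.47 mm
Layer 74–35 kPa: Δp = 390 hPa = 39000 Pa, q̄ = 0.00235 kg/kg → 0.00235 × 39000 / 9.8 = 9.35 mm
PW = 21.47 + 9.35 = 30.82 ≈ 30.8 mm.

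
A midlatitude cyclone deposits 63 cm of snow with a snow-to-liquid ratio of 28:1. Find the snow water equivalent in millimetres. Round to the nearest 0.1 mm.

SWE = snow depth / ratio = 63 cm / 28 = 2.250 cm = 22.5 mm.

SWE ≈ 22.5 mm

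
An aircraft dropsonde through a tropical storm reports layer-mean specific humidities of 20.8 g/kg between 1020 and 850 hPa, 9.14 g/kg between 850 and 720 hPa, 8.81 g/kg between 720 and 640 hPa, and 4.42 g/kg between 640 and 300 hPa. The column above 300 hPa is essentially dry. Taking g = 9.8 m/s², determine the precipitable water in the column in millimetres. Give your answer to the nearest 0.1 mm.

PW ≈ 70.7 mm

Precipitable water is the column-integrated vapour mass per unit area: PW = (1/g) Σ q̄ Δp, with q in kg/kg and Δp in Pa (1 kg/m² of water = 1 mm).
Layer 1020–850 hPa: Δp = 170 hPa = 17000 Pa, q̄ = 0.0208 kg/kg → 0.0208 × 17000 / 9.8 = 36.08 mm
Layer 850–720 hPa: Δp = 130 hPa = 13000 Pa, q̄ = 0.00914 kg/kg → 0.00914 × 13000 / 9.8 = 12.12 mm
Layer 720–640 hPa: Δp = 80 hPa = 8000 Pa, q̄ = 0.00881 kg/kg → 0.00881 × 8000 / 9.8 = 7.19 mm
Layer 640–300 hPa: Δp = 340 hPa = 34000 Pa, q̄ = 0.00442 kg/kg → 0.00442 × 34000 / 9.8 = 15.33 mm
PW = 36.08 + 12.12 + 7.19 + 15.33 = 70.72 ≈ 70.7 mm.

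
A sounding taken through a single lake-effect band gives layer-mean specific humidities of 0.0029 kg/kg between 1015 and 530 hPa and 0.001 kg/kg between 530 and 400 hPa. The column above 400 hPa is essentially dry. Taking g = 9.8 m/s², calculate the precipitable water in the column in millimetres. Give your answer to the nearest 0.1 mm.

PW ≈ 15.7 mm

Precipitable water is the column-integrated vapour mass per unit area: PW = (1/g) Σ q̄ Δp, with q in kg/kg and Δp in Pa (1 kg/m² of water = 1 mm).
Layer 1015–530 hPa: Δp = 485 hPa = 48500 Pa, q̄ = 0.0029 kg/kg → 0.0029 × 48500 / 9.8 = 14.35 mm
Layer 530–400 hPa: Δp = 130 hPa = 13000 Pa, q̄ = 0.001 kg/kg → 0.001 × 13000 / 9.8 = 1.33 mm
PW = 14.35 + 1.33 = 15.68 ≈ 15.7 mm.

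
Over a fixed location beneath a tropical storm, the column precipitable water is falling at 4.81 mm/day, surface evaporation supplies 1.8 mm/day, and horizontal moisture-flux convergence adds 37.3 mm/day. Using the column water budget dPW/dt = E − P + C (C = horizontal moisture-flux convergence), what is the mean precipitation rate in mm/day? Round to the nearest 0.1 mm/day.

P ≈ 43.9 mm/day

dPW/dt = -4.81 mm/day.
P = E + C − dPW/dt = 1.8 + (37.3) − (-4.81) = 43.9 mm/day.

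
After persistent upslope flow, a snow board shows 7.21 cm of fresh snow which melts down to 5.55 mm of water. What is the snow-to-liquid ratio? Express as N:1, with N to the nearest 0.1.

ratio ≈ 13.0

Ratio = snow depth / SWE = 72.1 mm / 5.55 mm = 13.0, i.e. 13.0:1.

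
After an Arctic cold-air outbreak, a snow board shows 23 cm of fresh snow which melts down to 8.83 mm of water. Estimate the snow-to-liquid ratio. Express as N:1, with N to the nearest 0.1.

Ratio = snow depth / SWE = 230 mm / 8.83 mm = 26.0, i.e. 26.0:1.

ratio ≈ 26.0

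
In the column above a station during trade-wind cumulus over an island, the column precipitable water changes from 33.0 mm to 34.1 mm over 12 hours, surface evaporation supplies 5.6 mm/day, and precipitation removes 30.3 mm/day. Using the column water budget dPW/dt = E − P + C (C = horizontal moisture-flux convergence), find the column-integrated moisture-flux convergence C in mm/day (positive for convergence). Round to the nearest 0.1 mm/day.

C ≈ 26.9 mm/day

dPW/dt = (34.1 − 33.0) mm / (12/24 day) = +2.200 mm/day.
C = dPW/dt − E + P = (+2.200) − 5.6 + 30.3 = 26.9 mm/day.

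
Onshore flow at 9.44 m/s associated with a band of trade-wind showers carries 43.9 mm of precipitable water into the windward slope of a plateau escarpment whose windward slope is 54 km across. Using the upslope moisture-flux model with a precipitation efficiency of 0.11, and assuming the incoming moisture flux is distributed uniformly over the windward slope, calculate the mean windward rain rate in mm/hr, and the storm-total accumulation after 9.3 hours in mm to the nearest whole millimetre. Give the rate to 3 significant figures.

R ≈ 3.04 mm/hr; total ≈ 28 mm

Incoming column moisture flux per unit ridge length: F = V × PW = 9.44 × 43.9 = 414.416 mm·m/s.
Spread over the 54 km slope with efficiency ε = 0.11: R = ε·F/W = 0.11 × 414.416 / 54000 m = 8.442e-04 mm/s.
R = 8.442e-04 × 3600 = 3.04 mm/hr.
Over 9.3 h: total = 3.04 × 9.3 = 28.272 ≈ 28 mm.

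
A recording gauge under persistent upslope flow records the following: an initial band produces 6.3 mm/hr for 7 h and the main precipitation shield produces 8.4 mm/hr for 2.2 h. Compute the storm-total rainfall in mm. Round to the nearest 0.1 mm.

total ≈ 62.6 mm

Total = Σ Rᵢ Δtᵢ = 6.3 × 7 + 8.4 × 2.2
      = 44.1 + 18.48 = 62.6 mm.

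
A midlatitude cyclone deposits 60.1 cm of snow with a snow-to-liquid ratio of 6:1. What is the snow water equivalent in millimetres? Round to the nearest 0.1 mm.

SWE ≈ 100.2 mm

SWE = snow depth / ratio = 60.1 cm / 6 = 10.017 cm = 100.2 mm.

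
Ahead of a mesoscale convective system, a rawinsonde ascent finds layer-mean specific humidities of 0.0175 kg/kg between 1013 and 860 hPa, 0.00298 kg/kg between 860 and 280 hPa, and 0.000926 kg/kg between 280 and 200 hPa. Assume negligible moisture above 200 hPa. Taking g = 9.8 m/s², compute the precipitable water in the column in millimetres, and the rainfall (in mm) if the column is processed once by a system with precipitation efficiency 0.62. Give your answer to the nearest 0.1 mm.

PW ≈ 45.7 mm; rainfall ≈ 28.3 mm

Precipitable water is the column-integrated vapour mass per unit area: PW = (1/g) Σ q̄ Δp, with q in kg/kg and Δp in Pa (1 kg/m² of water = 1 mm).
Layer 1013–860 hPa: Δp = 153 hPa = 15300 Pa, q̄ = 0.0175 kg/kg → 0.0175 × 15300 / 9.8 = 27.32 mm
Layer 860–280 hPa: Δp = 580 hPa = 58000 Pa, q̄ = 0.00298 kg/kg → 0.00298 × 58000 / 9.8 = 17.64 mm
Layer 280–200 hPa: Δp = 80 hPa = 8000 Pa, q̄ = 0.000926 kg/kg → 0.000926 × 8000 / 9.8 = 0.76 mm
PW = 27.32 + 17.64 + 0.76 = 45.72 ≈ 45.7 mm.
Rainfall = ε × PW = 0.62 × 45.7 = 28.3 mm.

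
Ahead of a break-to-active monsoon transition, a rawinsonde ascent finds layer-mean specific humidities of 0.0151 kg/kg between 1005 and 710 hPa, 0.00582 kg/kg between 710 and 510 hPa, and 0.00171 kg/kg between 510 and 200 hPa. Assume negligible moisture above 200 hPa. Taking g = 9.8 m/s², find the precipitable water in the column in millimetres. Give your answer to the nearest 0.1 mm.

PW ≈ 62.7 mm

Precipitable water is the column-integrated vapour mass per unit area: PW = (1/g) Σ q̄ Δp, with q in kg/kg and Δp in Pa (1 kg/m² of water = 1 mm).
Layer 1005–710 hPa: Δp = 295 hPa = 29500 Pa, q̄ = 0.0151 kg/kg → 0.0151 × 29500 / 9.8 = 45.45 mm
Layer 710–510 hPa: Δp = 200 hPa = 20000 Pa, q̄ = 0.00582 kg/kg → 0.00582 × 20000 / 9.8 = 11.88 mm
Layer 510–200 hPa: Δp = 310 hPa = 31000 Pa, q̄ = 0.00171 kg/kg → 0.00171 × 31000 / 9.8 = 5.41 mm
PW = 45.45 + 11.88 + 5.41 = 62.74 ≈ 62.7 mm.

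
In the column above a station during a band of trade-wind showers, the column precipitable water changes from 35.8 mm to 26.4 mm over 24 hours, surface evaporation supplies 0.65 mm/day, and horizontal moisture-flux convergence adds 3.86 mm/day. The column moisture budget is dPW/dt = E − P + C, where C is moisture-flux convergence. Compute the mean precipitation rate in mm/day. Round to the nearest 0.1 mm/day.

P ≈ 13.9 mm/day

dPW/dt = (26.4 − 35.8) mm / (24/24 day) = -9.400 mm/day.
P = E + C − dPW/dt = 0.65 + (3.86) − (-9.400) = 13.9 mm/day.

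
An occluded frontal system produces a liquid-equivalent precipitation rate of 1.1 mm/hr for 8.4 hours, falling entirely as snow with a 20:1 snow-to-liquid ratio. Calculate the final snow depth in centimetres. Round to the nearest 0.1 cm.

snow depth ≈ 18.5 cm

Liquid-equivalent depth = 1.1 × 8.4 = 9.24 mm.
Snow depth = 9.24 mm × 20 = 184.8 mm = 18.5 cm.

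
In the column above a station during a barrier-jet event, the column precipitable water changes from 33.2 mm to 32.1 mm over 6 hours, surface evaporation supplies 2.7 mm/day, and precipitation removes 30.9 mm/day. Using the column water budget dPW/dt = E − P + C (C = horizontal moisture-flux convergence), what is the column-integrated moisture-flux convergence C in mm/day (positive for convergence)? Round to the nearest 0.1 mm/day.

dPW/dt = (32.1 − 33.2) mm / (6/24 day) = -4.400 mm/day.
C = dPW/dt − E + P = (-4.400) − 2.7 + 30.9 = 23.8 mm/day.

C ≈ 23.8 mm/day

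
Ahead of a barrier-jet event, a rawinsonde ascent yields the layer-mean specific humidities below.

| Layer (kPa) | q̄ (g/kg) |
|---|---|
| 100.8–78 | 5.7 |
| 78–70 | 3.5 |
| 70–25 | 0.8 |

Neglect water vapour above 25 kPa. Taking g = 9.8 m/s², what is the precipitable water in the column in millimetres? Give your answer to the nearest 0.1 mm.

Precipitable water is the column-integrated vapour mass per unit area: PW = (1/g) Σ q̄ Δp, with q in kg/kg and Δp in Pa (1 kg/m² of water = 1 mm).
Layer 100.8–78 kPa: Δp = 228 hPa = 22800 Pa, q̄ = 0.0057 kg/kg → 0.0057 × 22800 / 9.8 = 13.26 mm
Layer 78–70 kPa: Δp = 80 hPa = 8000 Pa, q̄ = 0.0035 kg/kg → 0.0035 × 8000 / 9.8 = 2.86 mm
Layer 70–25 kPa: Δp = 450 hPa = 45000 Pa, q̄ = 0.0008 kg/kg → 0.0008 × 45000 / 9.8 = 3.67 mm
PW = 13.26 + 2.86 + 3.67 = 19.79 ≈ 19.8 mm.

PW ≈ 19.8 mm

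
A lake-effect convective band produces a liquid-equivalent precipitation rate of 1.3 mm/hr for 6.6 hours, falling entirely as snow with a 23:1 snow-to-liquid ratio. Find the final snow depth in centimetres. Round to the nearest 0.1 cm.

Liquid-equivalent depth = 1.3 × 6.6 = 8.58 mm.
Snow depth = 8.58 mm × 23 = 197.34 mm = 19.7 cm.

snow depth ≈ 19.7 cm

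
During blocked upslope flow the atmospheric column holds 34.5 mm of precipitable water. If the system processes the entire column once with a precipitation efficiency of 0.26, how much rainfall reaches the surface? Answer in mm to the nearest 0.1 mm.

rainfall ≈ 9.0 mm

Rainfall = ε × PW = 0.26 × 34.5 = 9.0 mm.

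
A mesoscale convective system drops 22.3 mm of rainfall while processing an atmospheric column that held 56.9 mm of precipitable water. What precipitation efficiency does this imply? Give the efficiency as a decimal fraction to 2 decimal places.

ε ≈ 0.39

ε = rainfall / PW = 22.3 / 56.9 = 0.39.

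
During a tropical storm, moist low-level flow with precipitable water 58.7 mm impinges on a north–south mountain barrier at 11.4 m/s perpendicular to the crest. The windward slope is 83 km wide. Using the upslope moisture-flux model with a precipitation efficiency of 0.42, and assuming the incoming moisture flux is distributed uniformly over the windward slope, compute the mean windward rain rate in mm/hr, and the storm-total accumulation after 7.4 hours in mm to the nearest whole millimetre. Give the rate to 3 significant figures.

R ≈ 12.2 mm/hr; total ≈ 90 mm

Incoming column moisture flux per unit ridge length: F = V × PW = 11.4 × 58.7 = 669.18 mm·m/s.
Spread over the 83 km slope with efficiency ε = 0.42: R = ε·F/W = 0.42 × 669.18 / 83000 m = 3.386e-03 mm/s.
R = 3.386e-03 × 3600 = 12.2 mm/hr.
Over 7.4 h: total = 12.2 × 7.4 = 90.28 ≈ 90 mm.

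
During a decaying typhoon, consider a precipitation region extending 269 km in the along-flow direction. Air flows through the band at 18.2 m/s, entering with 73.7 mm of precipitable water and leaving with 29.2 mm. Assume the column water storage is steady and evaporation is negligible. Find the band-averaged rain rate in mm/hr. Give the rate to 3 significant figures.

Column moisture flux per unit crosswind length is F = V × PW.
Inflow: F_in = 18.2 × 73.7 = 1341.34 mm·m/s
Outflow: F_out = 18.2 × 29.2 = 531.44 mm·m/s
Steady-state rate R = (F_in − F_out)/L = (1341.34 − 531.44) / 269000 m = 3.011e-03 mm/s.
R = 3.011e-03 × 3600 = 10.8 mm/hr.

R ≈ 10.8 mm/hr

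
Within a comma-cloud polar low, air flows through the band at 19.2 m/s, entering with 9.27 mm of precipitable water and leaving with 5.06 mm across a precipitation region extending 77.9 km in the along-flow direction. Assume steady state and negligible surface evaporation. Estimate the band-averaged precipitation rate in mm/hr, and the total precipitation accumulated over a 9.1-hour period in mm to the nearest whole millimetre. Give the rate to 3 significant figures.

R ≈ 3.74 mm/hr; total ≈ 34 mm

Column moisture flux per unit crosswind length is F = V × PW.
Inflow: F_in = 19.2 × 9.27 = 177.984 mm·m/s
Outflow: F_out = 19.2 × 5.06 = 97.152 mm·m/s
Steady-state rate R = (F_in − F_out)/L = (177.984 − 97.152) / 77900 m = 1.038e-03 mm/s.
R = 1.038e-03 × 3600 = 3.74 mm/hr.
Over 9.1 h: total = 3.74 × 9.1 = 34.034 ≈ 34 mm.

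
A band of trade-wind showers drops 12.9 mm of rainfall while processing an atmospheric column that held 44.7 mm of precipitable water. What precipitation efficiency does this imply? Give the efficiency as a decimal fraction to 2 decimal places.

ε ≈ 0.29

ε = rainfall / PW = 12.9 / 44.7 = 0.29.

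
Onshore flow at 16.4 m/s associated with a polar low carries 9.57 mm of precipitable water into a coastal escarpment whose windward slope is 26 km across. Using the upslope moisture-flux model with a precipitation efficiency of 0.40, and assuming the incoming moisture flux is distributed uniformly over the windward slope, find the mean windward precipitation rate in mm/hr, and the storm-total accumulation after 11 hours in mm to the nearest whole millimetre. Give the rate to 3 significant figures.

R ≈ 8.69 mm/hr; total ≈ 96 mm

Incoming column moisture flux per unit ridge length: F = V × PW = 16.4 × 9.57 = 156.948 mm·m/s.
Spread over the 26 km slope with efficiency ε = 0.40: R = ε·F/W = 0.40 × 156.948 / 26000 m = 2.415e-03 mm/s.
R = 2.415e-03 × 3600 = 8.69 mm/hr.
Over 11 h: total = 8.69 × 11 = 95.59 ≈ 96 mm.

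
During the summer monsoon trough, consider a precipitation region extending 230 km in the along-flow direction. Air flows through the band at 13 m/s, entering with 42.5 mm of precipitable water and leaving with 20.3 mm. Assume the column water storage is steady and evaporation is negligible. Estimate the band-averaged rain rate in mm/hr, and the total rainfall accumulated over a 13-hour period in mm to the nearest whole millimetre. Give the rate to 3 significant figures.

R ≈ 4.52 mm/hr; total ≈ 59 mm

Column moisture flux per unit crosswind length is F = V × PW.
Inflow: F_in = 13 × 42.5 = 552.5 mm·m/s
Outflow: F_out = 13 × 20.3 = 263.9 mm·m/s
Steady-state rate R = (F_in − F_out)/L = (552.5 − 263.9) / 230000 m = 1.255e-03 mm/s.
R = 1.255e-03 × 3600 = 4.52 mm/hr.
Over 13 h: total = 4.52 × 13 = 58.76 ≈ 59 mm.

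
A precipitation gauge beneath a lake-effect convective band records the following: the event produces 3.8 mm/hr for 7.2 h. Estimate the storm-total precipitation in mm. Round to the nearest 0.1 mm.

Total = Σ Rᵢ Δtᵢ = 3.8 × 7.2
      = 27.36 = 27.4 mm.

total ≈ 27.4 mm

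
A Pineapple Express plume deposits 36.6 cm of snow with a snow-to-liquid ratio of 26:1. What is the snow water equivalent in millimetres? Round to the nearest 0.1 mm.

SWE = snow depth / ratio = 36.6 cm / 26 = 1.408 cm = 14.1 mm.

SWE ≈ 14.1 mm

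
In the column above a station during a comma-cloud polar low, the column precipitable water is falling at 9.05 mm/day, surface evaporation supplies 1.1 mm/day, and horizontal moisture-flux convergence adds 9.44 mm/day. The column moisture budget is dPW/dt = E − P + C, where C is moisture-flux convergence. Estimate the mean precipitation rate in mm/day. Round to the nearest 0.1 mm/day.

dPW/dt = -9.05 mm/day.
P = E + C − dPW/dt = 1.1 + (9.44) − (-9.05) = 19.6 mm/day.

P ≈ 19.6 mm/day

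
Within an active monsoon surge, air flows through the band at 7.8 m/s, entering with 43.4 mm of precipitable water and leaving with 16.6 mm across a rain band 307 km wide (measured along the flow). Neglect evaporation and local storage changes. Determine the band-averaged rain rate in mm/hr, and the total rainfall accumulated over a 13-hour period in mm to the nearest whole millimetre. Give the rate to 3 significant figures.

Column moisture flux per unit crosswind length is F = V × PW.
Inflow: F_in = 7.8 × 43.4 = 338.52 mm·m/s
Outflow: F_out = 7.8 × 16.6 = 129.48 mm·m/s
Steady-state rate R = (F_in − F_out)/L = (338.52 − 129.48) / 307000 m = 6.809e-04 mm/s.
R = 6.809e-04 × 3600 = 2.45 mm/hr.
Over 13 h: total = 2.45 × 13 = 31.85 ≈ 32 mm.

R ≈ 2.45 mm/hr; total ≈ 32 mm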